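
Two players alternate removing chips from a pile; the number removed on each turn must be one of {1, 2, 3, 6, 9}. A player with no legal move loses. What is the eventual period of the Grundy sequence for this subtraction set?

4

n :  0  1  2  3  4  5  6  7  8  9 10 11 12 13 14
G :  0  1  2  3  0  1  2  3  0  1  2  3  0  1  2
G(n+4) = G(n) holds for n = 0,…,8 (a full window of length max(S) = 9), so the sequence is purely periodic with period 4.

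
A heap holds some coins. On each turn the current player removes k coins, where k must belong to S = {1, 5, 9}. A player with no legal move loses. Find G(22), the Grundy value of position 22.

G(0) = 0
G(1) = mex{0} = 1
G(2) = mex{1} = 0
G(3) = mex{0} = 1
G(4) = mex{1} = 0
G(5) = mex{0,0} = 1
G(6) = mex{1,1} = 0
G(7) = mex{0,0} = 1
G(8) = mex{1,1} = 0
G(9) = mex{0,0,0} = 1
G(10) = mex{1,1,1} = 0
G(11) = mex{0,0,0} = 1
G(12) = mex{1,1,1} = 0
G(13) = mex{0,0,0} = 1
G(14) = mex{1,1,1} = 0
G(15) = mex{0,0,0} = 1
G(16) = mex{1,1,1} = 0
G(17) = mex{0,0,0} = 1
G(18) = mex{1,1,1} = 0
G(19) = mex{0,0,0} = 1
G(20) = mex{1,1,1} = 0
G(21) = mex{0,0,0} = 1
G(22) = mex{1,1,1} = 0

0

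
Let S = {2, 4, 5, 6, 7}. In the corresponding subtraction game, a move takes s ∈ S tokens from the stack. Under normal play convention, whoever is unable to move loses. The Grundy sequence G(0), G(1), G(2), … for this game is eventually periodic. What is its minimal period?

G(0) = 0
G(1) = mex{} = 0
G(2) = mex{0} = 1
G(3) = mex{0} = 1
G(4) = mex{1,0} = 2
G(5) = mex{1,0,0} = 2
G(6) = mex{2,1,0,0} = 3
G(7) = mex{2,1,1,0,0} = 3
G(8) = mex{3,2,1,1,0} = 4
G(9) = mex{3,2,2,1,1} = 0
G(10) = mex{4,3,2,2,1} = 0
G(11) = mex{0,3,3,2,2} = 1
G(12) = mex{0,4,3,3,2} = 1
G(13) = mex{1,0,4,3,3} = 2
G(14) = mex{1,0,0,4,3} = 2
G(15) = mex{2,1,0,0,4} = 3
G(16) = mex{2,1,1,0,0} = 3
G(17) = mex{3,2,1,1,0} = 4
G(18) = mex{3,2,2,1,1} = 0
G(19) = mex{4,3,2,2,1} = 0
G(n+9) = G(n) holds for n = 0,…,6 (a full window of length max(S) = 7), so the sequence is purely periodic with period 9.

9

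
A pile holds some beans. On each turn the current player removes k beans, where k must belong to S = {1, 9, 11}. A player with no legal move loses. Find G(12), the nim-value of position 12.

0

n :  0  1  2  3  4  5  6  7  8  9 10 11 12
G :  0  1  0  1  0  1  0  1  0  1  0  1  0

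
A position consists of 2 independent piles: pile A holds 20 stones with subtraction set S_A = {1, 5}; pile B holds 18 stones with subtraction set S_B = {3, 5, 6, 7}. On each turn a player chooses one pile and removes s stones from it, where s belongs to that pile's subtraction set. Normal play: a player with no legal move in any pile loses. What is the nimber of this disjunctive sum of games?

2

Pile A, S = {1, 5}:
n :  0  1  2  3  4  5  6  7  8  9 10 11 12 13 14 15 16 17 18 19 20
G :  0  1  0  1  0  1  0  1  0  1  0  1  0  1  0  1  0  1  0  1  0
G_A(20) = 0.
Pile B, S = {3, 5, 6, 7}:
n :  0  1  2  3  4  5  6  7  8  9 10 11 12 13 14 15 16 17 18
G :  0  0  0  1  1  1  2  2  2  3  0  0  0  1  1  1  2  2  2
G_B(18) = 2.
Combined Grundy value = 0 ⊕ 2 = 2.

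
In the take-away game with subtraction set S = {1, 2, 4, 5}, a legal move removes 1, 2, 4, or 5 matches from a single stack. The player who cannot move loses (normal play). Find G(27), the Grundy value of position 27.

n :  0  1  2  3  4  5  6  7  8  9 10 11 12 13 14 15 16 17 18 19 20 21 22 23 24 25 26 27
G :  0  1  2  0  1  2  0  1  2  0  1  2  0  1  2  0  1  2  0  1  2  0  1  2  0  1  2  0

0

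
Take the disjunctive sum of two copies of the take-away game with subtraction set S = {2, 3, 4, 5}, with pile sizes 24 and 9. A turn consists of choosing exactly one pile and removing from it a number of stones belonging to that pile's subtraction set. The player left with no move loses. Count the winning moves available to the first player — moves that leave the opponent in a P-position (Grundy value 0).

0

All piles use S = {2, 3, 4, 5}:
n :  0  1  2  3  4  5  6  7  8  9 10 11 12 13 14 15 16 17 18 19 20 21 22 23 24
G :  0  0  1  1  2  2  3  0  0  1  1  2  2  3  0  0  1  1  2  2  3  0  0  1  1
Pile A: G(24) = 1.
Pile B: G(9) = 1.
Combined Grundy value = 1 ⊕ 1 = 0.
A winning move leaves total XOR = 0, i.e. changes one component's Grundy value g to g ⊕ X where X is the current total.
Pile A: target g' = 1⊕0 = 1, but every legal move changes the Grundy value (mex property), so 0 moves.
Pile B: target g' = 1⊕0 = 1, but every legal move changes the Grundy value (mex property), so 0 moves.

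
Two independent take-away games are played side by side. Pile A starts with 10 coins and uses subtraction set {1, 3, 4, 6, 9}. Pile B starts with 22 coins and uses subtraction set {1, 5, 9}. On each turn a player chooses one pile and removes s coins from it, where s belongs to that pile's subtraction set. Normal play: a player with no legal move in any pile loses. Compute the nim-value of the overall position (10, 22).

3

Pile A, S = {1, 3, 4, 6, 9}:
G(0) = 0
G(1) = mex{0} = 1
G(2) = mex{1} = 0
G(3) = mex{0,0} = 1
G(4) = mex{1,1,0} = 2
G(5) = mex{2,0,1} = 3
G(6) = mex{3,1,0,0} = 2
G(7) = mex{2,2,1,1} = 0
G(8) = mex{0,3,2,0} = 1
G(9) = mex{1,2,3,1,0} = 4
G(10) = mex{4,0,2,2,1} = 3
G_A(10) = 3.
Pile B, S = {1, 5, 9}:
G(0) = 0
G(1) = mex{0} = 1
G(2) = mex{1} = 0
G(3) = mex{0} = 1
G(4) = mex{1} = 0
G(5) = mex{0,0} = 1
G(6) = mex{1,1} = 0
G(7) = mex{0,0} = 1
G(8) = mex{1,1} = 0
G(9) = mex{0,0,0} = 1
G(10) = mex{1,1,1} = 0
G(11) = mex{0,0,0} = 1
G(12) = mex{1,1,1} = 0
G(13) = mex{0,0,0} = 1
G(14) = mex{1,1,1} = 0
G(15) = mex{0,0,0} = 1
G(16) = mex{1,1,1} = 0
G(17) = mex{0,0,0} = 1
G(18) = mex{1,1,1} = 0
G(19) = mex{0,0,0} = 1
G(20) = mex{1,1,1} = 0
G(21) = mex{0,0,0} = 1
G(22) = mex{1,1,1} = 0
G_B(22) = 0.
Combined Grundy value = 3 ⊕ 0 = 3.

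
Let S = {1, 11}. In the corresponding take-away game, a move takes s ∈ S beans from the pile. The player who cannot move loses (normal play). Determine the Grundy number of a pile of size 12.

n :  0  1  2  3  4  5  6  7  8  9 10 11 12
G :  0  1  0  1  0  1  0  1  0  1  0  1  0

0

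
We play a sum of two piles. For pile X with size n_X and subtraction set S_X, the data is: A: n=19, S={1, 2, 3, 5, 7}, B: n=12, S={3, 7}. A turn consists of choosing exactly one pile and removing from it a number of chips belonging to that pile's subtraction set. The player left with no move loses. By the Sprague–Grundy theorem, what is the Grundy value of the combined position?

3

Pile A, S = {1, 2, 3, 5, 7}:
G(0) = 0
G(1) = mex{0} = 1
G(2) = mex{1,0} = 2
G(3) = mex{2,1,0} = 3
G(4) = mex{3,2,1} = 0
G(5) = mex{0,3,2,0} = 1
G(6) = mex{1,0,3,1} = 2
G(7) = mex{2,1,0,2,0} = 3
G(8) = mex{3,2,1,3,1} = 0
G(9) = mex{0,3,2,0,2} = 1
G(10) = mex{1,0,3,1,3} = 2
G(11) = mex{2,1,0,2,0} = 3
G(12) = mex{3,2,1,3,1} = 0
G(13) = mex{0,3,2,0,2} = 1
G(14) = mex{1,0,3,1,3} = 2
G(15) = mex{2,1,0,2,0} = 3
G(16) = mex{3,2,1,3,1} = 0
G(17) = mex{0,3,2,0,2} = 1
G(18) = mex{1,0,3,1,3} = 2
G(19) = mex{2,1,0,2,0} = 3
G_A(19) = 3.
Pile B, S = {3, 7}:
n :  0  1  2  3  4  5  6  7  8  9 10 11 12
G :  0  0  0  1  1  1  0  2  2  1  0  0  0
G_B(12) = 0.
Combined Grundy value = 3 ⊕ 0 = 3.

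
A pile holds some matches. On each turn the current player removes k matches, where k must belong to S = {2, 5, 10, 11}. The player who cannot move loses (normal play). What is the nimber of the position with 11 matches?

2

n :  0  1  2  3  4  5  6  7  8  9 10 11
G :  0  0  1  1  0  2  1  0  0  1  1  2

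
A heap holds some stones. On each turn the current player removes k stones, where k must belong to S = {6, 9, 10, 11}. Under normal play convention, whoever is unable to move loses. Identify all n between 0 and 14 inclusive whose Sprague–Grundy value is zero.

0, 1, 2, 3, 4, 5

G(0) = 0
G(1) = mex{} = 0
G(2) = mex{} = 0
G(3) = mex{} = 0
G(4) = mex{} = 0
G(5) = mex{} = 0
G(6) = mex{0} = 1
G(7) = mex{0} = 1
G(8) = mex{0} = 1
G(9) = mex{0,0} = 1
G(10) = mex{0,0,0} = 1
G(11) = mex{0,0,0,0} = 1
G(12) = mex{1,0,0,0} = 2
G(13) = mex{1,0,0,0} = 2
G(14) = mex{1,0,0,0} = 2
P-positions are exactly the n with G(n) = 0.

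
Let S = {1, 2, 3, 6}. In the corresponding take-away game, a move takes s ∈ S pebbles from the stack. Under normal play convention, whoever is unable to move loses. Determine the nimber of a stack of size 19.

3

n :  0  1  2  3  4  5  6  7  8  9 10 11 12 13 14 15 16 17 18 19
G :  0  1  2  3  0  1  2  3  0  1  2  3  0  1  2  3  0  1  2  3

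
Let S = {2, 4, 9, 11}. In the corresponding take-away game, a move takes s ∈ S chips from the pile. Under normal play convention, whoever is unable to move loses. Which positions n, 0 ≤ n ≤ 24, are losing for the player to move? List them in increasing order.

G(0) = 0
G(1) = mex{} = 0
G(2) = mex{0} = 1
G(3) = mex{0} = 1
G(4) = mex{1,0} = 2
G(5) = mex{1,0} = 2
G(6) = mex{2,1} = 0
G(7) = mex{2,1} = 0
G(8) = mex{0,2} = 1
G(9) = mex{0,2,0} = 1
G(10) = mex{1,0,0} = 2
G(11) = mex{1,0,1,0} = 2
G(12) = mex{2,1,1,0} = 3
G(13) = mex{2,1,2,1} = 0
G(14) = mex{3,2,2,1} = 0
G(15) = mex{0,2,0,2} = 1
G(16) = mex{0,3,0,2} = 1
G(17) = mex{1,0,1,0} = 2
G(18) = mex{1,0,1,0} = 2
G(19) = mex{2,1,2,1} = 0
G(20) = mex{2,1,2,1} = 0
G(21) = mex{0,2,3,2} = 1
G(22) = mex{0,2,0,2} = 1
G(23) = mex{1,0,0,3} = 2
G(24) = mex{1,0,1,0} = 2
P-positions are exactly the n with G(n) = 0.

0, 1, 6, 7, 13, 14, 19, 20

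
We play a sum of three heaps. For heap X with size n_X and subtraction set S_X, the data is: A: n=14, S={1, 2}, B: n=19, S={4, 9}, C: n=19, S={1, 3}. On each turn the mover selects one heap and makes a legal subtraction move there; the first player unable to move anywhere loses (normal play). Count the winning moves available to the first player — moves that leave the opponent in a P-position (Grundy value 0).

Heap A, S = {1, 2}:
n :  0  1  2  3  4  5  6  7  8  9 10 11 12 13 14
G :  0  1  2  0  1  2  0  1  2  0  1  2  0  1  2
G_A(14) = 2.
Heap B, S = {4, 9}:
n :  0  1  2  3  4  5  6  7  8  9 10 11 12 13 14 15 16 17 18 19
G :  0  0  0  0  1  1  1  1  0  2  2  2  1  0  0  0  0  1  1  1
G_B(19) = 1.
Heap C, S = {1, 3}:
G(0) = 0
G(1) = mex{0} = 1
G(2) = mex{1} = 0
G(3) = mex{0,0} = 1
G(4) = mex{1,1} = 0
G(5) = mex{0,0} = 1
G(6) = mex{1,1} = 0
G(7) = mex{0,0} = 1
G(8) = mex{1,1} = 0
G(9) = mex{0,0} = 1
G(10) = mex{1,1} = 0
G(11) = mex{0,0} = 1
G(12) = mex{1,1} = 0
G(13) = mex{0,0} = 1
G(14) = mex{1,1} = 0
G(15) = mex{0,0} = 1
G(16) = mex{1,1} = 0
G(17) = mex{0,0} = 1
G(18) = mex{1,1} = 0
G(19) = mex{0,0} = 1
G_C(19) = 1.
Combined Grundy value = 2 ⊕ 1 ⊕ 1 = 2.
A winning move leaves total XOR = 0, i.e. changes one component's Grundy value g to g ⊕ X where X is the current total.
Heap A: need g' = 2⊕2 = 0. Options: 14−1→G=1, 14−2→G=0. Hits: 1.
Heap B: need g' = 1⊕2 = 3. Options: 19−4→G=0, 19−9→G=2. Hits: 0.
Heap C: need g' = 1⊕2 = 3. Options: 19−1→G=0, 19−3→G=0. Hits: 0.

1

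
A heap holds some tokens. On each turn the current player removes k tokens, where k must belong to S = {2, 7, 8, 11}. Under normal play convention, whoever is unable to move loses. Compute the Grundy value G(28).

n :  0  1  2  3  4  5  6  7  8  9 10 11 12 13 14 15 16 17 18 19 20 21 22 23 24 25 26 27 28
G :  0  0  1  1  0  0  1  1  2  2  0  3  1  2  0  3  1  4  2  0  0  1  1  0  0  1  1  2  2

2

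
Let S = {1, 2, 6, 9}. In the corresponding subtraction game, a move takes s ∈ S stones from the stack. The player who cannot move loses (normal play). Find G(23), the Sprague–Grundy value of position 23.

2

G(0) = 0
G(1) = mex{0} = 1
G(2) = mex{1,0} = 2
G(3) = mex{2,1} = 0
G(4) = mex{0,2} = 1
G(5) = mex{1,0} = 2
G(6) = mex{2,1,0} = 3
G(7) = mex{3,2,1} = 0
G(8) = mex{0,3,2} = 1
G(9) = mex{1,0,0,0} = 2
G(10) = mex{2,1,1,1} = 0
G(11) = mex{0,2,2,2} = 1
G(12) = mex{1,0,3,0} = 2
G(13) = mex{2,1,0,1} = 3
G(14) = mex{3,2,1,2} = 0
G(15) = mex{0,3,2,3} = 1
G(16) = mex{1,0,0,0} = 2
G(17) = mex{2,1,1,1} = 0
G(18) = mex{0,2,2,2} = 1
G(19) = mex{1,0,3,0} = 2
G(20) = mex{2,1,0,1} = 3
G(21) = mex{3,2,1,2} = 0
G(22) = mex{0,3,2,3} = 1
G(23) = mex{1,0,0,0} = 2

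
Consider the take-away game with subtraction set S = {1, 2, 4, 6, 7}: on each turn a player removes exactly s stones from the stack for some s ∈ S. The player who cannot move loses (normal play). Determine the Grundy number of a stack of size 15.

4

n :  0  1  2  3  4  5  6  7  8  9 10 11 12 13 14 15
G :  0  1  2  0  1  2  3  4  0  1  2  0  1  2  3  4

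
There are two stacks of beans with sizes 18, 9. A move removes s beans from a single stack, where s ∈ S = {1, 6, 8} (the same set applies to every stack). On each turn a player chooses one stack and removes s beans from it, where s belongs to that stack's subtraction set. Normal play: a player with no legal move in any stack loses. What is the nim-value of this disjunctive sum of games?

All stacks use S = {1, 6, 8}:
G(0) = 0
G(1) = mex{0} = 1
G(2) = mex{1} = 0
G(3) = mex{0} = 1
G(4) = mex{1} = 0
G(5) = mex{0} = 1
G(6) = mex{1,0} = 2
G(7) = mex{2,1} = 0
G(8) = mex{0,0,0} = 1
G(9) = mex{1,1,1} = 0
G(10) = mex{0,0,0} = 1
G(11) = mex{1,1,1} = 0
G(12) = mex{0,2,0} = 1
G(13) = mex{1,0,1} = 2
G(14) = mex{2,1,2} = 0
G(15) = mex{0,0,0} = 1
G(16) = mex{1,1,1} = 0
G(17) = mex{0,0,0} = 1
G(18) = mex{1,1,1} = 0
Stack A: G(18) = 0.
Stack B: G(9) = 0.
Combined Grundy value = 0 ⊕ 0 = 0.

0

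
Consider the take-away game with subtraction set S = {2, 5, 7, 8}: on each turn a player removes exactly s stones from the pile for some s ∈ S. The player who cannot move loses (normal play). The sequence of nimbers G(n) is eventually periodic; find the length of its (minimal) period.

G(0) = 0
G(1) = mex{} = 0
G(2) = mex{0} = 1
G(3) = mex{0} = 1
G(4) = mex{1} = 0
G(5) = mex{1,0} = 2
G(6) = mex{0,0} = 1
G(7) = mex{2,1,0} = 3
G(8) = mex{1,1,0,0} = 2
G(9) = mex{3,0,1,0} = 2
G(10) = mex{2,2,1,1} = 0
G(11) = mex{2,1,0,1} = 3
G(12) = mex{0,3,2,0} = 1
G(13) = mex{3,2,1,2} = 0
G(14) = mex{1,2,3,1} = 0
G(15) = mex{0,0,2,3} = 1
G(16) = mex{0,3,2,2} = 1
G(17) = mex{1,1,0,2} = 3
G(18) = mex{1,0,3,0} = 2
G(19) = mex{3,0,1,3} = 2
G(20) = mex{2,1,0,1} = 3
G(21) = mex{2,1,0,0} = 3
G(22) = mex{3,3,1,0} = 2
G(23) = mex{3,2,1,1} = 0
G(24) = mex{2,2,3,1} = 0
G(25) = mex{0,3,2,3} = 1
G(26) = mex{0,3,2,2} = 1
G(27) = mex{1,2,3,2} = 0
G(28) = mex{1,0,3,3} = 2
G(29) = mex{0,0,2,3} = 1
G(30) = mex{2,1,0,2} = 3
G(31) = mex{1,1,0,0} = 2
G(32) = mex{3,0,1,0} = 2
G(33) = mex{2,2,1,1} = 0
G(34) = mex{2,1,0,1} = 3
G(35) = mex{0,3,2,0} = 1
G(36) = mex{3,2,1,2} = 0
G(37) = mex{1,2,3,1} = 0
G(38) = mex{0,0,2,3} = 1
G(39) = mex{0,3,2,2} = 1
G(40) = mex{1,1,0,2} = 3
G(41) = mex{1,0,3,0} = 2
G(42) = mex{3,0,1,3} = 2
G(43) = mex{2,1,0,1} = 3
G(44) = mex{2,1,0,0} = 3
G(45) = mex{3,3,1,0} = 2
G(46) = mex{3,2,1,1} = 0
G(47) = mex{2,2,3,1} = 0
G(n+23) = G(n) holds for n = 0,…,7 (a full window of length max(S) = 8), so the sequence is purely periodic with period 23.

23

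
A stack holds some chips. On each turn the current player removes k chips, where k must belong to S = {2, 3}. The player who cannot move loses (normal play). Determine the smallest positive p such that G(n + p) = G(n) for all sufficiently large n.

5

n :  0  1  2  3  4  5  6  7  8  9 10 11 12 13 14
G :  0  0  1  1  2  0  0  1  1  2  0  0  1  1  2
G(n+5) = G(n) holds for n = 0,…,2 (a full window of length max(S) = 3), so the sequence is purely periodic with period 5.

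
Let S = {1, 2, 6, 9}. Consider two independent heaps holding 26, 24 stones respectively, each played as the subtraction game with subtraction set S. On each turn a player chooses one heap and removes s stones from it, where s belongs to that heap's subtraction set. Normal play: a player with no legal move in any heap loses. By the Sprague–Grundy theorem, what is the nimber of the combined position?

2

All heaps use S = {1, 2, 6, 9}:
n :  0  1  2  3  4  5  6  7  8  9 10 11 12 13 14 15 16 17 18 19 20 21 22 23 24 25 26
G :  0  1  2  0  1  2  3  0  1  2  0  1  2  3  0  1  2  0  1  2  3  0  1  2  0  1  2
Heap A: G(26) = 2.
Heap B: G(24) = 0.
Combined Grundy value = 2 ⊕ 0 = 2.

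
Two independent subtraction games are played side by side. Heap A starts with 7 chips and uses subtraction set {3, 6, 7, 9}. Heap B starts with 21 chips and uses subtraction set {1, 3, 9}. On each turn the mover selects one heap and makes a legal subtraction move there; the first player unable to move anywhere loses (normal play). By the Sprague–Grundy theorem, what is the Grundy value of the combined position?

Heap A, S = {3, 6, 7, 9}:
n : 0 1 2 3 4 5 6 7
G : 0 0 0 1 1 1 2 2
G_A(7) = 2.
Heap B, S = {1, 3, 9}:
n :  0  1  2  3  4  5  6  7  8  9 10 11 12 13 14 15 16 17 18 19 20 21
G :  0  1  0  1  0  1  0  1  0  1  0  1  0  1  0  1  0  1  0  1  0  1
G_B(21) = 1.
Combined Grundy value = 2 ⊕ 1 = 3.

3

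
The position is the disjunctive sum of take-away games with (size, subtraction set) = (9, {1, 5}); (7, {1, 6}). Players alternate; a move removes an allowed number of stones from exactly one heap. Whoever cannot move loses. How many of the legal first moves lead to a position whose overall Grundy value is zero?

3

Heap A, S = {1, 5}:
G(0) = 0
G(1) = mex{0} = 1
G(2) = mex{1} = 0
G(3) = mex{0} = 1
G(4) = mex{1} = 0
G(5) = mex{0,0} = 1
G(6) = mex{1,1} = 0
G(7) = mex{0,0} = 1
G(8) = mex{1,1} = 0
G(9) = mex{0,0} = 1
G_A(9) = 1.
Heap B, S = {1, 6}:
n : 0 1 2 3 4 5 6 7
G : 0 1 0 1 0 1 2 0
G_B(7) = 0.
Combined Grundy value = 1 ⊕ 0 = 1.
A winning move leaves total XOR = 0, i.e. changes one component's Grundy value g to g ⊕ X where X is the current total.
Heap A: need g' = 1⊕1 = 0. Options: 9−1→G=0, 9−5→G=0. Hits: 2.
Heap B: need g' = 0⊕1 = 1. Options: 7−1→G=2, 7−6→G=1. Hits: 1.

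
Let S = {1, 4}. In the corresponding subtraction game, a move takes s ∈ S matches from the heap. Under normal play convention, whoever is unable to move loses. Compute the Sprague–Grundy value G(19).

n :  0  1  2  3  4  5  6  7  8  9 10 11 12 13 14 15 16 17 18 19
G :  0  1  0  1  2  0  1  0  1  2  0  1  0  1  2  0  1  0  1  2

2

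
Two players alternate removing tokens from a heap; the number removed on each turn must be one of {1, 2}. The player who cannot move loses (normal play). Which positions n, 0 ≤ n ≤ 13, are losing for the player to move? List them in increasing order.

n :  0  1  2  3  4  5  6  7  8  9 10 11 12 13
G :  0  1  2  0  1  2  0  1  2  0  1  2  0  1
P-positions are exactly the n with G(n) = 0.

0, 3, 6, 9, 12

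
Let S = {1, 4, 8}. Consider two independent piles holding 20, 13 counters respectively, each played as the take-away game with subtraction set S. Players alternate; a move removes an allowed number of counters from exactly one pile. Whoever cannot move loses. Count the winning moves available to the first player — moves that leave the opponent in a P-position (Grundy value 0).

All piles use S = {1, 4, 8}:
G(0) = 0
G(1) = mex{0} = 1
G(2) = mex{1} = 0
G(3) = mex{0} = 1
G(4) = mex{1,0} = 2
G(5) = mex{2,1} = 0
G(6) = mex{0,0} = 1
G(7) = mex{1,1} = 0
G(8) = mex{0,2,0} = 1
G(9) = mex{1,0,1} = 2
G(10) = mex{2,1,0} = 3
G(11) = mex{3,0,1} = 2
G(12) = mex{2,1,2} = 0
G(13) = mex{0,2,0} = 1
G(14) = mex{1,3,1} = 0
G(15) = mex{0,2,0} = 1
G(16) = mex{1,0,1} = 2
G(17) = mex{2,1,2} = 0
G(18) = mex{0,0,3} = 1
G(19) = mex{1,1,2} = 0
G(20) = mex{0,2,0} = 1
Pile A: G(20) = 1.
Pile B: G(13) = 1.
Combined Grundy value = 1 ⊕ 1 = 0.
A winning move leaves total XOR = 0, i.e. changes one component's Grundy value g to g ⊕ X where X is the current total.
Pile A: target g' = 1⊕0 = 1, but every legal move changes the Grundy value (mex property), so 0 moves.
Pile B: target g' = 1⊕0 = 1, but every legal move changes the Grundy value (mex property), so 0 moves.

0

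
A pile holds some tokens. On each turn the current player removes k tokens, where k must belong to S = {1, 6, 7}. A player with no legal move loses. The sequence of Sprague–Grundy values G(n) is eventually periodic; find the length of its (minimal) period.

12

n :  0  1  2  3  4  5  6  7  8  9 10 11 12 13 14 15 16 17 18 19 20 21 22 23 24 25
G :  0  1  0  1  0  1  2  3  2  3  2  3  0  1  0  1  0  1  2  3  2  3  2  3  0  1
G(n+12) = G(n) holds for n = 0,…,6 (a full window of length max(S) = 7), so the sequence is purely periodic with period 12.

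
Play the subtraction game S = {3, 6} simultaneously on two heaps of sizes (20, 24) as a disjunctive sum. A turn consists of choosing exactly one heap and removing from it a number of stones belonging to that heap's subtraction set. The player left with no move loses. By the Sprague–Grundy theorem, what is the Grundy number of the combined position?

2

All heaps use S = {3, 6}:
G(0) = 0
G(1) = mex{} = 0
G(2) = mex{} = 0
G(3) = mex{0} = 1
G(4) = mex{0} = 1
G(5) = mex{0} = 1
G(6) = mex{1,0} = 2
G(7) = mex{1,0} = 2
G(8) = mex{1,0} = 2
G(9) = mex{2,1} = 0
G(10) = mex{2,1} = 0
G(11) = mex{2,1} = 0
G(12) = mex{0,2} = 1
G(13) = mex{0,2} = 1
G(14) = mex{0,2} = 1
G(15) = mex{1,0} = 2
G(16) = mex{1,0} = 2
G(17) = mex{1,0} = 2
G(18) = mex{2,1} = 0
G(19) = mex{2,1} = 0
G(20) = mex{2,1} = 0
G(21) = mex{0,2} = 1
G(22) = mex{0,2} = 1
G(23) = mex{0,2} = 1
G(24) = mex{1,0} = 2
Heap A: G(20) = 0.
Heap B: G(24) = 2.
Combined Grundy value = 0 ⊕ 2 = 2.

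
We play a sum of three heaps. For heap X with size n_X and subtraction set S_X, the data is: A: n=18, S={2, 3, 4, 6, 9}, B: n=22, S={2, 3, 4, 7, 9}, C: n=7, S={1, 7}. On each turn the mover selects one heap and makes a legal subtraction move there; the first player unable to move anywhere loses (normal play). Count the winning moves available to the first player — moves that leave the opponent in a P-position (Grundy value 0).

Heap A, S = {2, 3, 4, 6, 9}:
G(0) = 0
G(1) = mex{} = 0
G(2) = mex{0} = 1
G(3) = mex{0,0} = 1
G(4) = mex{1,0,0} = 2
G(5) = mex{1,1,0} = 2
G(6) = mex{2,1,1,0} = 3
G(7) = mex{2,2,1,0} = 3
G(8) = mex{3,2,2,1} = 0
G(9) = mex{3,3,2,1,0} = 4
G(10) = mex{0,3,3,2,0} = 1
G(11) = mex{4,0,3,2,1} = 5
G(12) = mex{1,4,0,3,1} = 2
G(13) = mex{5,1,4,3,2} = 0
G(14) = mex{2,5,1,0,2} = 3
G(15) = mex{0,2,5,4,3} = 1
G(16) = mex{3,0,2,1,3} = 4
G(17) = mex{1,3,0,5,0} = 2
G(18) = mex{4,1,3,2,4} = 0
G_A(18) = 0.
Heap B, S = {2, 3, 4, 7, 9}:
G(0) = 0
G(1) = mex{} = 0
G(2) = mex{0} = 1
G(3) = mex{0,0} = 1
G(4) = mex{1,0,0} = 2
G(5) = mex{1,1,0} = 2
G(6) = mex{2,1,1} = 0
G(7) = mex{2,2,1,0} = 3
G(8) = mex{0,2,2,0} = 1
G(9) = mex{3,0,2,1,0} = 4
G(10) = mex{1,3,0,1,0} = 2
G(11) = mex{4,1,3,2,1} = 0
G(12) = mex{2,4,1,2,1} = 0
G(13) = mex{0,2,4,0,2} = 1
G(14) = mex{0,0,2,3,2} = 1
G(15) = mex{1,0,0,1,0} = 2
G(16) = mex{1,1,0,4,3} = 2
G(17) = mex{2,1,1,2,1} = 0
G(18) = mex{2,2,1,0,4} = 3
G(19) = mex{0,2,2,0,2} = 1
G(20) = mex{3,0,2,1,0} = 4
G(21) = mex{1,3,0,1,0} = 2
G(22) = mex{4,1,3,2,1} = 0
G_B(22) = 0.
Heap C, S = {1, 7}:
n : 0 1 2 3 4 5 6 7
G : 0 1 0 1 0 1 0 1
G_C(7) = 1.
Combined Grundy value = 0 ⊕ 0 ⊕ 1 = 1.
A winning move leaves total XOR = 0, i.e. changes one component's Grundy value g to g ⊕ X where X is the current total.
Heap A: need g' = 0⊕1 = 1. Options: 18−2→G=4, 18−3→G=1, 18−4→G=3, 18−6→G=2, 18−9→G=4. Hits: 1.
Heap B: need g' = 0⊕1 = 1. Options: 22−2→G=4, 22−3→G=1, 22−4→G=3, 22−7→G=2, 22−9→G=1. Hits: 2.
Heap C: need g' = 1⊕1 = 0. Options: 7−1→G=0, 7−7→G=0. Hits: 2.

5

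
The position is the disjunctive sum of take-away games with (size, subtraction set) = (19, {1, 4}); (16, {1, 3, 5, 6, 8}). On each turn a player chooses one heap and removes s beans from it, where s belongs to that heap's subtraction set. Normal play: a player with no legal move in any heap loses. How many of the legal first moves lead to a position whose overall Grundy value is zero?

Heap A, S = {1, 4}:
n :  0  1  2  3  4  5  6  7  8  9 10 11 12 13 14 15 16 17 18 19
G :  0  1  0  1  2  0  1  0  1  2  0  1  0  1  2  0  1  0  1  2
G_A(19) = 2.
Heap B, S = {1, 3, 5, 6, 8}:
G(0) = 0
G(1) = mex{0} = 1
G(2) = mex{1} = 0
G(3) = mex{0,0} = 1
G(4) = mex{1,1} = 0
G(5) = mex{0,0,0} = 1
G(6) = mex{1,1,1,0} = 2
G(7) = mex{2,0,0,1} = 3
G(8) = mex{3,1,1,0,0} = 2
G(9) = mex{2,2,0,1,1} = 3
G(10) = mex{3,3,1,0,0} = 2
G(11) = mex{2,2,2,1,1} = 0
G(12) = mex{0,3,3,2,0} = 1
G(13) = mex{1,2,2,3,1} = 0
G(14) = mex{0,0,3,2,2} = 1
G(15) = mex{1,1,2,3,3} = 0
G(16) = mex{0,0,0,2,2} = 1
G_B(16) = 1.
Combined Grundy value = 2 ⊕ 1 = 3.
A winning move leaves total XOR = 0, i.e. changes one component's Grundy value g to g ⊕ X where X is the current total.
Heap A: need g' = 2⊕3 = 1. Options: 19−1→G=1, 19−4→G=0. Hits: 1.
Heap B: need g' = 1⊕3 = 2. Options: 16−1→G=0, 16−3→G=0, 16−5→G=0, 16−6→G=2, 16−8→G=2. Hits: 2.

3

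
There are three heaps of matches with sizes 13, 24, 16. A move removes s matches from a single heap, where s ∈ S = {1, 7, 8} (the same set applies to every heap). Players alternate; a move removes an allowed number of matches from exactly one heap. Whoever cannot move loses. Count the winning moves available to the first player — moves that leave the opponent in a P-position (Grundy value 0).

All heaps use S = {1, 7, 8}:
n :  0  1  2  3  4  5  6  7  8  9 10 11 12 13 14 15 16 17 18 19 20 21 22 23 24
G :  0  1  0  1  0  1  0  1  2  3  2  3  2  3  2  0  1  0  1  0  1  0  1  2  3
Heap A: G(13) = 3.
Heap B: G(24) = 3.
Heap C: G(16) = 1.
Combined Grundy value = 3 ⊕ 3 ⊕ 1 = 1.
A winning move leaves total XOR = 0, i.e. changes one component's Grundy value g to g ⊕ X where X is the current total.
Heap A: need g' = 3⊕1 = 2. Options: 13−1→G=2, 13−7→G=0, 13−8→G=1. Hits: 1.
Heap B: need g' = 3⊕1 = 2. Options: 24−1→G=2, 24−7→G=0, 24−8→G=1. Hits: 1.
Heap C: need g' = 1⊕1 = 0. Options: 16−1→G=0, 16−7→G=3, 16−8→G=2. Hits: 1.

3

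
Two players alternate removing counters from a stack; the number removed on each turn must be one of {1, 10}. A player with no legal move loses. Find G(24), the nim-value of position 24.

0

n :  0  1  2  3  4  5  6  7  8  9 10 11 12 13 14 15 16 17 18 19 20 21 22 23 24
G :  0  1  0  1  0  1  0  1  0  1  2  0  1  0  1  0  1  0  1  0  1  2  0  1  0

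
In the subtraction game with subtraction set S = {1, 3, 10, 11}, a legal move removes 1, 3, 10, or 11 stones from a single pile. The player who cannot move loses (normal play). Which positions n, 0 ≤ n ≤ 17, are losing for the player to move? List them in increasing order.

n :  0  1  2  3  4  5  6  7  8  9 10 11 12 13 14 15 16 17
G :  0  1  0  1  0  1  0  1  0  1  2  3  2  3  2  3  2  3
P-positions are exactly the n with G(n) = 0.

0, 2, 4, 6, 8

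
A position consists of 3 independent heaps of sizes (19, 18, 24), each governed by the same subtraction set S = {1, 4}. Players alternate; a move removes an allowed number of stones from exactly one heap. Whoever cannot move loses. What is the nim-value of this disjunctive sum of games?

1

All heaps use S = {1, 4}:
G(0) = 0
G(1) = mex{0} = 1
G(2) = mex{1} = 0
G(3) = mex{0} = 1
G(4) = mex{1,0} = 2
G(5) = mex{2,1} = 0
G(6) = mex{0,0} = 1
G(7) = mex{1,1} = 0
G(8) = mex{0,2} = 1
G(9) = mex{1,0} = 2
G(10) = mex{2,1} = 0
G(11) = mex{0,0} = 1
G(12) = mex{1,1} = 0
G(13) = mex{0,2} = 1
G(14) = mex{1,0} = 2
G(15) = mex{2,1} = 0
G(16) = mex{0,0} = 1
G(17) = mex{1,1} = 0
G(18) = mex{0,2} = 1
G(19) = mex{1,0} = 2
G(20) = mex{2,1} = 0
G(21) = mex{0,0} = 1
G(22) = mex{1,1} = 0
G(23) = mex{0,2} = 1
G(24) = mex{1,0} = 2
Heap A: G(19) = 2.
Heap B: G(18) = 1.
Heap C: G(24) = 2.
Combined Grundy value = 2 ⊕ 1 ⊕ 2 = 1.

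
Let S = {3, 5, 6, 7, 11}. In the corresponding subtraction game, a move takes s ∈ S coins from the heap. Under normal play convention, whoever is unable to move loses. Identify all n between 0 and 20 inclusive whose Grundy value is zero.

0, 1, 2, 10, 14, 18

n :  0  1  2  3  4  5  6  7  8  9 10 11 12 13 14 15 16 17 18 19 20
G :  0  0  0  1  1  1  2  2  2  3  0  3  4  1  0  5  2  1  0  3  2
P-positions are exactly the n with G(n) = 0.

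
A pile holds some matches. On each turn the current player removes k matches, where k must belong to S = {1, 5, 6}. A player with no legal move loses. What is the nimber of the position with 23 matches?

n :  0  1  2  3  4  5  6  7  8  9 10 11 12 13 14 15 16 17 18 19 20 21 22 23
G :  0  1  0  1  0  1  2  3  2  3  2  0  1  0  1  0  1  2  3  2  3  2  0  1

1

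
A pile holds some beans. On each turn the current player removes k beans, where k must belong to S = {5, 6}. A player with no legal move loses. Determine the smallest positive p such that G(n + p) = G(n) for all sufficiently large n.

n :  0  1  2  3  4  5  6  7  8  9 10 11 12 13 14 15 16 17 18 19 20 21 22 23
G :  0  0  0  0  0  1  1  1  1  1  2  0  0  0  0  0  1  1  1  1  1  2  0  0
G(n+11) = G(n) holds for n = 0,…,5 (a full window of length max(S) = 6), so the sequence is purely periodic with period 11.

11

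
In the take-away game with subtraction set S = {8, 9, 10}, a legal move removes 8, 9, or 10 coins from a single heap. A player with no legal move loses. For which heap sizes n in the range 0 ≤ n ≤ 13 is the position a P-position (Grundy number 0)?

G(0) = 0
G(1) = mex{} = 0
G(2) = mex{} = 0
G(3) = mex{} = 0
G(4) = mex{} = 0
G(5) = mex{} = 0
G(6) = mex{} = 0
G(7) = mex{} = 0
G(8) = mex{0} = 1
G(9) = mex{0,0} = 1
G(10) = mex{0,0,0} = 1
G(11) = mex{0,0,0} = 1
G(12) = mex{0,0,0} = 1
G(13) = mex{0,0,0} = 1
P-positions are exactly the n with G(n) = 0.

0, 1, 2, 3, 4, 5, 6, 7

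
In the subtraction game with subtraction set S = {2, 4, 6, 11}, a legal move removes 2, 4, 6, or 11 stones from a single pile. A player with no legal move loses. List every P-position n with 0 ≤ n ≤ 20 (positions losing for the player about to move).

0, 1, 8, 9, 16, 17

n :  0  1  2  3  4  5  6  7  8  9 10 11 12 13 14 15 16 17 18 19 20
G :  0  0  1  1  2  2  3  3  0  0  1  1  2  2  3  3  0  0  1  1  2
P-positions are exactly the n with G(n) = 0.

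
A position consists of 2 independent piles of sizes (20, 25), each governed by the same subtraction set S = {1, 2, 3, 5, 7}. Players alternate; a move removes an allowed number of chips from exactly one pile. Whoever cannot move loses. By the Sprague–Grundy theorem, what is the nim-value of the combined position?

1

All piles use S = {1, 2, 3, 5, 7}:
G(0) = 0
G(1) = mex{0} = 1
G(2) = mex{1,0} = 2
G(3) = mex{2,1,0} = 3
G(4) = mex{3,2,1} = 0
G(5) = mex{0,3,2,0} = 1
G(6) = mex{1,0,3,1} = 2
G(7) = mex{2,1,0,2,0} = 3
G(8) = mex{3,2,1,3,1} = 0
G(9) = mex{0,3,2,0,2} = 1
G(10) = mex{1,0,3,1,3} = 2
G(11) = mex{2,1,0,2,0} = 3
G(12) = mex{3,2,1,3,1} = 0
G(13) = mex{0,3,2,0,2} = 1
G(14) = mex{1,0,3,1,3} = 2
G(15) = mex{2,1,0,2,0} = 3
G(16) = mex{3,2,1,3,1} = 0
G(17) = mex{0,3,2,0,2} = 1
G(18) = mex{1,0,3,1,3} = 2
G(19) = mex{2,1,0,2,0} = 3
G(20) = mex{3,2,1,3,1} = 0
G(21) = mex{0,3,2,0,2} = 1
G(22) = mex{1,0,3,1,3} = 2
G(23) = mex{2,1,0,2,0} = 3
G(24) = mex{3,2,1,3,1} = 0
G(25) = mex{0,3,2,0,2} = 1
Pile A: G(20) = 0.
Pile B: G(25) = 1.
Combined Grundy value = 0 ⊕ 1 = 1.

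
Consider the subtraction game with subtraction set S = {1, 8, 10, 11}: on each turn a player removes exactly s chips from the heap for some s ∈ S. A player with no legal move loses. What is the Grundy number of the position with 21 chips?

G(0) = 0
G(1) = mex{0} = 1
G(2) = mex{1} = 0
G(3) = mex{0} = 1
G(4) = mex{1} = 0
G(5) = mex{0} = 1
G(6) = mex{1} = 0
G(7) = mex{0} = 1
G(8) = mex{1,0} = 2
G(9) = mex{2,1} = 0
G(10) = mex{0,0,0} = 1
G(11) = mex{1,1,1,0} = 2
G(12) = mex{2,0,0,1} = 3
G(13) = mex{3,1,1,0} = 2
G(14) = mex{2,0,0,1} = 3
G(15) = mex{3,1,1,0} = 2
G(16) = mex{2,2,0,1} = 3
G(17) = mex{3,0,1,0} = 2
G(18) = mex{2,1,2,1} = 0
G(19) = mex{0,2,0,2} = 1
G(20) = mex{1,3,1,0} = 2
G(21) = mex{2,2,2,1} = 0

0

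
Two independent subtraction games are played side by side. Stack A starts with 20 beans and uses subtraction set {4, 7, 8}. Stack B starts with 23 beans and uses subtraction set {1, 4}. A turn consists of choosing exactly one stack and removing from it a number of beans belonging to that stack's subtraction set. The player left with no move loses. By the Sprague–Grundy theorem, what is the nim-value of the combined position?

3

Stack A, S = {4, 7, 8}:
G(0) = 0
G(1) = mex{} = 0
G(2) = mex{} = 0
G(3) = mex{} = 0
G(4) = mex{0} = 1
G(5) = mex{0} = 1
G(6) = mex{0} = 1
G(7) = mex{0,0} = 1
G(8) = mex{1,0,0} = 2
G(9) = mex{1,0,0} = 2
G(10) = mex{1,0,0} = 2
G(11) = mex{1,1,0} = 2
G(12) = mex{2,1,1} = 0
G(13) = mex{2,1,1} = 0
G(14) = mex{2,1,1} = 0
G(15) = mex{2,2,1} = 0
G(16) = mex{0,2,2} = 1
G(17) = mex{0,2,2} = 1
G(18) = mex{0,2,2} = 1
G(19) = mex{0,0,2} = 1
G(20) = mex{1,0,0} = 2
G_A(20) = 2.
Stack B, S = {1, 4}:
n :  0  1  2  3  4  5  6  7  8  9 10 11 12 13 14 15 16 17 18 19 20 21 22 23
G :  0  1  0  1  2  0  1  0  1  2  0  1  0  1  2  0  1  0  1  2  0  1  0  1
G_B(23) = 1.
Combined Grundy value = 2 ⊕ 1 = 3.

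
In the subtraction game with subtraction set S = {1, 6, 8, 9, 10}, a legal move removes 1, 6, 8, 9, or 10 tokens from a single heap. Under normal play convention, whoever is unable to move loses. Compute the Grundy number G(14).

3

n :  0  1  2  3  4  5  6  7  8  9 10 11 12 13 14
G :  0  1  0  1  0  1  2  0  1  2  3  2  3  2  3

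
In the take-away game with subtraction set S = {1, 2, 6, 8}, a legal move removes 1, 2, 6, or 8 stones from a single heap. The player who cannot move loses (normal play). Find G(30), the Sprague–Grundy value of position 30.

2

n :  0  1  2  3  4  5  6  7  8  9 10 11 12 13 14 15 16 17 18 19 20 21 22 23 24 25 26 27 28 29 30
G :  0  1  2  0  1  2  3  0  1  2  0  1  2  3  0  1  2  0  1  2  3  0  1  2  0  1  2  3  0  1  2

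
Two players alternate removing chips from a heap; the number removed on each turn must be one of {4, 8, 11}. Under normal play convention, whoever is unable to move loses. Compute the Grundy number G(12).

3

n :  0  1  2  3  4  5  6  7  8  9 10 11 12
G :  0  0  0  0  1  1  1  1  2  2  2  2  3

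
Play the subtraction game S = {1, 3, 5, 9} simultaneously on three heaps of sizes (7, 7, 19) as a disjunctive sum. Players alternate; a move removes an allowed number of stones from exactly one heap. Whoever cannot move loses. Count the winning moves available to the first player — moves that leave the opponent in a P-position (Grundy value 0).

10

All heaps use S = {1, 3, 5, 9}:
G(0) = 0
G(1) = mex{0} = 1
G(2) = mex{1} = 0
G(3) = mex{0,0} = 1
G(4) = mex{1,1} = 0
G(5) = mex{0,0,0} = 1
G(6) = mex{1,1,1} = 0
G(7) = mex{0,0,0} = 1
G(8) = mex{1,1,1} = 0
G(9) = mex{0,0,0,0} = 1
G(10) = mex{1,1,1,1} = 0
G(11) = mex{0,0,0,0} = 1
G(12) = mex{1,1,1,1} = 0
G(13) = mex{0,0,0,0} = 1
G(14) = mex{1,1,1,1} = 0
G(15) = mex{0,0,0,0} = 1
G(16) = mex{1,1,1,1} = 0
G(17) = mex{0,0,0,0} = 1
G(18) = mex{1,1,1,1} = 0
G(19) = mex{0,0,0,0} = 1
Heap A: G(7) = 1.
Heap B: G(7) = 1.
Heap C: G(19) = 1.
Combined Grundy value = 1 ⊕ 1 ⊕ 1 = 1.
A winning move leaves total XOR = 0, i.e. changes one component's Grundy value g to g ⊕ X where X is the current total.
Heap A: need g' = 1⊕1 = 0. Options: 7−1→G=0, 7−3→G=0, 7−5→G=0. Hits: 3.
Heap B: need g' = 1⊕1 = 0. Options: 7−1→G=0, 7−3→G=0, 7−5→G=0. Hits: 3.
Heap C: need g' = 1⊕1 = 0. Options: 19−1→G=0, 19−3→G=0, 19−5→G=0, 19−9→G=0. Hits: 4.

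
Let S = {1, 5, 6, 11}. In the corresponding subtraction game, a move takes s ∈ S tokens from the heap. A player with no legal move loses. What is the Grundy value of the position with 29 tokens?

G(0) = 0
G(1) = mex{0} = 1
G(2) = mex{1} = 0
G(3) = mex{0} = 1
G(4) = mex{1} = 0
G(5) = mex{0,0} = 1
G(6) = mex{1,1,0} = 2
G(7) = mex{2,0,1} = 3
G(8) = mex{3,1,0} = 2
G(9) = mex{2,0,1} = 3
G(10) = mex{3,1,0} = 2
G(11) = mex{2,2,1,0} = 3
G(12) = mex{3,3,2,1} = 0
G(13) = mex{0,2,3,0} = 1
G(14) = mex{1,3,2,1} = 0
G(15) = mex{0,2,3,0} = 1
G(16) = mex{1,3,2,1} = 0
G(17) = mex{0,0,3,2} = 1
G(18) = mex{1,1,0,3} = 2
G(19) = mex{2,0,1,2} = 3
G(20) = mex{3,1,0,3} = 2
G(21) = mex{2,0,1,2} = 3
G(22) = mex{3,1,0,3} = 2
G(23) = mex{2,2,1,0} = 3
G(24) = mex{3,3,2,1} = 0
G(25) = mex{0,2,3,0} = 1
G(26) = mex{1,3,2,1} = 0
G(27) = mex{0,2,3,0} = 1
G(28) = mex{1,3,2,1} = 0
G(29) = mex{0,0,3,2} = 1

1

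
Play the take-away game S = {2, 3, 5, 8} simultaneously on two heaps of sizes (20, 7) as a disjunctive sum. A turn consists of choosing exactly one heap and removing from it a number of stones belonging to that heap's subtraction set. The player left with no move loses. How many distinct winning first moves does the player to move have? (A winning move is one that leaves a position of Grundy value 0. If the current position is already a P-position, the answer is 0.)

All heaps use S = {2, 3, 5, 8}:
G(0) = 0
G(1) = mex{} = 0
G(2) = mex{0} = 1
G(3) = mex{0,0} = 1
G(4) = mex{1,0} = 2
G(5) = mex{1,1,0} = 2
G(6) = mex{2,1,0} = 3
G(7) = mex{2,2,1} = 0
G(8) = mex{3,2,1,0} = 4
G(9) = mex{0,3,2,0} = 1
G(10) = mex{4,0,2,1} = 3
G(11) = mex{1,4,3,1} = 0
G(12) = mex{3,1,0,2} = 4
G(13) = mex{0,3,4,2} = 1
G(14) = mex{4,0,1,3} = 2
G(15) = mex{1,4,3,0} = 2
G(16) = mex{2,1,0,4} = 3
G(17) = mex{2,2,4,1} = 0
G(18) = mex{3,2,1,3} = 0
G(19) = mex{0,3,2,0} = 1
G(20) = mex{0,0,2,4} = 1
Heap A: G(20) = 1.
Heap B: G(7) = 0.
Combined Grundy value = 1 ⊕ 0 = 1.
A winning move leaves total XOR = 0, i.e. changes one component's Grundy value g to g ⊕ X where X is the current total.
Heap A: need g' = 1⊕1 = 0. Options: 20−2→G=0, 20−3→G=0, 20−5→G=2, 20−8→G=4. Hits: 2.
Heap B: need g' = 0⊕1 = 1. Options: 7−2→G=2, 7−3→G=2, 7−5→G=1. Hits: 1.

3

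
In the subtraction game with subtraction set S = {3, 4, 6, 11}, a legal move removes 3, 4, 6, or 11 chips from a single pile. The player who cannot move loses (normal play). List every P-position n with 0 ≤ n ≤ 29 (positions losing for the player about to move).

G(0) = 0
G(1) = mex{} = 0
G(2) = mex{} = 0
G(3) = mex{0} = 1
G(4) = mex{0,0} = 1
G(5) = mex{0,0} = 1
G(6) = mex{1,0,0} = 2
G(7) = mex{1,1,0} = 2
G(8) = mex{1,1,0} = 2
G(9) = mex{2,1,1} = 0
G(10) = mex{2,2,1} = 0
G(11) = mex{2,2,1,0} = 3
G(12) = mex{0,2,2,0} = 1
G(13) = mex{0,0,2,0} = 1
G(14) = mex{3,0,2,1} = 4
G(15) = mex{1,3,0,1} = 2
G(16) = mex{1,1,0,1} = 2
G(17) = mex{4,1,3,2} = 0
G(18) = mex{2,4,1,2} = 0
G(19) = mex{2,2,1,2} = 0
G(20) = mex{0,2,4,0} = 1
G(21) = mex{0,0,2,0} = 1
G(22) = mex{0,0,2,3} = 1
G(23) = mex{1,0,0,1} = 2
G(24) = mex{1,1,0,1} = 2
G(25) = mex{1,1,0,4} = 2
G(26) = mex{2,1,1,2} = 0
G(27) = mex{2,2,1,2} = 0
G(28) = mex{2,2,1,0} = 3
G(29) = mex{0,2,2,0} = 1
P-positions are exactly the n with G(n) = 0.

0, 1, 2, 9, 10, 17, 18, 19, 26, 27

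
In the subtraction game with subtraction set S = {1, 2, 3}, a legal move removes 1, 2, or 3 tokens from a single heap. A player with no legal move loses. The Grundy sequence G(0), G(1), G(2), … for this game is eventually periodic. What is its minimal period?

G(0) = 0
G(1) = mex{0} = 1
G(2) = mex{1,0} = 2
G(3) = mex{2,1,0} = 3
G(4) = mex{3,2,1} = 0
G(5) = mex{0,3,2} = 1
G(6) = mex{1,0,3} = 2
G(7) = mex{2,1,0} = 3
G(8) = mex{3,2,1} = 0
G(9) = mex{0,3,2} = 1
G(10) = mex{1,0,3} = 2
G(11) = mex{2,1,0} = 3
G(12) = mex{3,2,1} = 0
G(13) = mex{0,3,2} = 1
G(14) = mex{1,0,3} = 2
G(n+4) = G(n) holds for n = 0,…,2 (a full window of length max(S) = 3), so the sequence is purely periodic with period 4.

4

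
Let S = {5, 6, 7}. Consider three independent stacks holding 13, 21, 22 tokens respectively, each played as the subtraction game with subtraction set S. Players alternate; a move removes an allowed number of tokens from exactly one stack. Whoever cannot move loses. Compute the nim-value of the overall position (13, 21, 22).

3

All stacks use S = {5, 6, 7}:
n :  0  1  2  3  4  5  6  7  8  9 10 11 12 13 14 15 16 17 18 19 20 21 22
G :  0  0  0  0  0  1  1  1  1  1  2  2  0  0  0  0  0  1  1  1  1  1  2
Stack A: G(13) = 0.
Stack B: G(21) = 1.
Stack C: G(22) = 2.
Combined Grundy value = 0 ⊕ 1 ⊕ 2 = 3.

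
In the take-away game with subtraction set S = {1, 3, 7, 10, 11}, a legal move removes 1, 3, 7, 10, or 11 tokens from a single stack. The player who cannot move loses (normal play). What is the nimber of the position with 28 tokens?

0

G(0) = 0
G(1) = mex{0} = 1
G(2) = mex{1} = 0
G(3) = mex{0,0} = 1
G(4) = mex{1,1} = 0
G(5) = mex{0,0} = 1
G(6) = mex{1,1} = 0
G(7) = mex{0,0,0} = 1
G(8) = mex{1,1,1} = 0
G(9) = mex{0,0,0} = 1
G(10) = mex{1,1,1,0} = 2
G(11) = mex{2,0,0,1,0} = 3
G(12) = mex{3,1,1,0,1} = 2
G(13) = mex{2,2,0,1,0} = 3
G(14) = mex{3,3,1,0,1} = 2
G(15) = mex{2,2,0,1,0} = 3
G(16) = mex{3,3,1,0,1} = 2
G(17) = mex{2,2,2,1,0} = 3
G(18) = mex{3,3,3,0,1} = 2
G(19) = mex{2,2,2,1,0} = 3
G(20) = mex{3,3,3,2,1} = 0
G(21) = mex{0,2,2,3,2} = 1
G(22) = mex{1,3,3,2,3} = 0
G(23) = mex{0,0,2,3,2} = 1
G(24) = mex{1,1,3,2,3} = 0
G(25) = mex{0,0,2,3,2} = 1
G(26) = mex{1,1,3,2,3} = 0
G(27) = mex{0,0,0,3,2} = 1
G(28) = mex{1,1,1,2,3} = 0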